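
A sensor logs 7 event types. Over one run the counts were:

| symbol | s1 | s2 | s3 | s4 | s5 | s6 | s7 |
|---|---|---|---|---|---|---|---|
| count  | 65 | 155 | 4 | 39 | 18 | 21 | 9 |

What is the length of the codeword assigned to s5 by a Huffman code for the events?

Huffman merges, smallest pair first:
merge s3(4) and s7(9): 13
merge 13 and s5(18): 31
merge s6(21) and 31: 52
merge s4(39) and 52: 91
merge s1(65) and 91: 156
merge s2(155) and 156: 311
The subtree containing s5 is merged 5 times, so code length = 5.

5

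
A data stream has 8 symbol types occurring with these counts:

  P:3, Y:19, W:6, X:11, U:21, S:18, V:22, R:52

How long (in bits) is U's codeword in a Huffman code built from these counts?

3

Repeatedly merge the two smallest:
P(3) + W(6) → 9
9 + X(11) → 20
S(18) + Y(19) → 37
20 + U(21) → 41
V(22) + 37 → 59
41 + R(52) → 93
59 + 93 → 152
The subtree containing U is merged 3 times, so code length = 3.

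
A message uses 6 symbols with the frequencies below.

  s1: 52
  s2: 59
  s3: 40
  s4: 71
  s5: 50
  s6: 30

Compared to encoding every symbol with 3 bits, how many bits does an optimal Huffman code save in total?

Fixed-length: 3 bits × 302 symbols = 906 bits.
Huffman merges:
combine s6(30), s3(40) → 70
combine s5(50), s1(52) → 102
combine s2(59), 70 → 129
combine s4(71), 102 → 173
combine 129, 173 → 302
Huffman total = 70 + 102 + 129 + 173 + 302 = 776 bits.
Saving = 906 − 776 = 130 bits.

130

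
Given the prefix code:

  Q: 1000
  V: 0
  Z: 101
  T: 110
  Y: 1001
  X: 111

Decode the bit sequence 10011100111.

Read left to right; each codeword is recognised as soon as it completes (prefix code):
  1001→Y | 110→T | 0→V | 111→X
Decoded message: YTVX

YTVX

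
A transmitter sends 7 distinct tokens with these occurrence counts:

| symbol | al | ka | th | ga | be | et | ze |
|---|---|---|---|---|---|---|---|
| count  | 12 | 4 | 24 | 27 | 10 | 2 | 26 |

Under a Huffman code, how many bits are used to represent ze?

Repeatedly merge the two smallest:
merge et(2) and ka(4): 6
merge 6 and be(10): 16
merge al(12) and 16: 28
merge th(24) and ze(26): 50
merge ga(27) and 28: 55
merge 50 and 55: 105
ze's leaf is at depth 2, giving a 2-bit codeword.

2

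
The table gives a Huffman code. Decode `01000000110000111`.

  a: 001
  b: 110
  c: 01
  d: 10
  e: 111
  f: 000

Read left to right; each codeword is recognised as soon as it completes (prefix code):
  01→c | 000→f | 000→f | 110→b | 000→f | 111→e
Decoded message: cffbfe

cffbfe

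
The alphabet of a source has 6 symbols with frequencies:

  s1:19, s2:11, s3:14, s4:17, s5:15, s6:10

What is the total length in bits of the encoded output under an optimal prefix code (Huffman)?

Merge the two smallest weights repeatedly:
s6(10) + s2(11) → 21
s3(14) + s5(15) → 29
s4(17) + s1(19) → 36
21 + 29 → 50
36 + 50 → 86
Total encoded bits = sum of merged weights = 21 + 29 + 36 + 50 + 86 = 222.

222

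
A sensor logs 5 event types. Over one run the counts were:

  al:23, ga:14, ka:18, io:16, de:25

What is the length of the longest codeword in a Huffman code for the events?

Merge the two lowest-weight nodes at each step:
ga(14) + io(16) → 30
ka(18) + al(23) → 41
de(25) + 30 → 55
41 + 55 → 96
The rarest symbols sit at the bottom; the longest codeword is 3 bits.

3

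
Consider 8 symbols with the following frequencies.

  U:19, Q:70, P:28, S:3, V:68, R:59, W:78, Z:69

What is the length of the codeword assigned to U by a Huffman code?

5

Build the tree from the bottom:
S(3) + U(19) → 22
22 + P(28) → 50
50 + R(59) → 109
V(68) + Z(69) → 137
Q(70) + W(78) → 148
109 + 137 → 246
148 + 246 → 394
U's leaf is at depth 5, giving a 5-bit codeword.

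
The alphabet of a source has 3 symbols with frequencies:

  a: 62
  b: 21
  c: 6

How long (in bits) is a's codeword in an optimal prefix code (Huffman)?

1

Build the tree from the bottom:
merge c(6) and b(21): 27
merge 27 and a(62): 89
a sits one level below the root: a 1-bit codeword.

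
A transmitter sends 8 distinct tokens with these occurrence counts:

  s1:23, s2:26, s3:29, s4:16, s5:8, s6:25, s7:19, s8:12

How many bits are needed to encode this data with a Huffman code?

465

Build the Huffman tree bottom-up:
merge s5(8) and s8(12): 20
merge s4(16) and s7(19): 35
merge 20 and s1(23): 43
merge s6(25) and s2(26): 51
merge s3(29) and 35: 64
merge 43 and 51: 94
merge 64 and 94: 158
Total encoded bits = sum of merged weights = 20 + 35 + 43 + 51 + 64 + 94 + 158 = 465.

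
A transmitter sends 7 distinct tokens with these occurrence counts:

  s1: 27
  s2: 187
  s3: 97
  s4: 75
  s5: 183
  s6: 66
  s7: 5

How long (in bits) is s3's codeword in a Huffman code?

Build the tree from the bottom:
s7(5) + s1(27) → 32
32 + s6(66) → 98
s4(75) + s3(97) → 172
98 + 172 → 270
s5(183) + s2(187) → 370
270 + 370 → 640
s3's leaf is at depth 3, giving a 3-bit codeword.

3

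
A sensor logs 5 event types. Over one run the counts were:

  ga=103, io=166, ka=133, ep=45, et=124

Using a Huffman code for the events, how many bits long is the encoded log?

Merge the two smallest weights repeatedly:
ep(45) + ga(103) → 148
et(124) + ka(133) → 257
148 + io(166) → 314
257 + 314 → 571
The encoded length is the sum of every internal node's weight: 148 + 257 + 314 + 571 = 1290 bits.

1290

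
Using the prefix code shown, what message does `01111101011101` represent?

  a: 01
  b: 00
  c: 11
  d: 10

accaaca

Read left to right; each codeword is recognised as soon as it completes (prefix code):
  01→a | 11→c | 11→c | 01→a | 01→a | 11→c | 01→a
Decoded message: accaaca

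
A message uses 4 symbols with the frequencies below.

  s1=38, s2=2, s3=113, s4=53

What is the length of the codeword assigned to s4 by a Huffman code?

Build the tree from the bottom:
combine s2(2), s1(38) → 40
combine 40, s4(53) → 93
combine 93, s3(113) → 206
s4 sits 2 levels below the root, so its codeword is 2 bits.

2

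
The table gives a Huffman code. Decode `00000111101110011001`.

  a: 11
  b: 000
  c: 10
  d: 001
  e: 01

Read left to right; each codeword is recognised as soon as it completes (prefix code):
  000→b | 001→d | 11→a | 10→c | 11→a | 10→c | 01→e | 10→c | 01→e
Decoded message: bdacacece

bdacacece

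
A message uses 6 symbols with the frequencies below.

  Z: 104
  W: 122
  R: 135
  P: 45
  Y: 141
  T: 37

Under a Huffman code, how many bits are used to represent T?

4

Huffman merges, smallest pair first:
merge T(37) and P(45): 82
merge 82 and Z(104): 186
merge W(122) and R(135): 257
merge Y(141) and 186: 327
merge 257 and 327: 584
T sits 4 levels below the root, so its codeword is 4 bits.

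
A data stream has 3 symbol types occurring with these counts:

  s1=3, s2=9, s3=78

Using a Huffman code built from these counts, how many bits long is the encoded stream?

Build the Huffman tree bottom-up:
combine s1(3), s2(9) → 12
combine 12, s3(78) → 90
The encoded length is the sum of every internal node's weight: 12 + 90 = 102 bits.

102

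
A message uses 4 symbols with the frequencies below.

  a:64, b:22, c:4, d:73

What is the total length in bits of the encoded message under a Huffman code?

Merge the two smallest weights repeatedly:
c(4) + b(22) → 26
26 + a(64) → 90
d(73) + 90 → 163
The encoded length is the sum of every internal node's weight: 26 + 90 + 163 = 279 bits.

279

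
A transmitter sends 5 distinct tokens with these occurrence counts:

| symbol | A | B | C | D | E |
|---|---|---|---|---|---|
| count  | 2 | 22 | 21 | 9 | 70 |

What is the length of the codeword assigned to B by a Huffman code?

2

Build the tree from the bottom:
combine A(2), D(9) → 11
combine 11, C(21) → 32
combine B(22), 32 → 54
combine 54, E(70) → 124
B's leaf is at depth 2, giving a 2-bit codeword.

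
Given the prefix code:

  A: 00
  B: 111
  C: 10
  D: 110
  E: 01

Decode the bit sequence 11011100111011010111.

Read left to right; each codeword is recognised as soon as it completes (prefix code):
  110→D | 111→B | 00→A | 111→B | 01→E | 10→C | 10→C | 111→B
Decoded message: DBABECCB

DBABECCB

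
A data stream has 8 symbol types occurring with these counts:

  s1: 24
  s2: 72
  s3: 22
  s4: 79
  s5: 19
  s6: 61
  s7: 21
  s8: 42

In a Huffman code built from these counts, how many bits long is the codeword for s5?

4

Huffman merges, smallest pair first:
combine s5(19), s7(21) → 40
combine s3(22), s1(24) → 46
combine 40, s8(42) → 82
combine 46, s6(61) → 107
combine s2(72), s4(79) → 151
combine 82, 107 → 189
combine 151, 189 → 340
s5's leaf is at depth 4, giving a 4-bit codeword.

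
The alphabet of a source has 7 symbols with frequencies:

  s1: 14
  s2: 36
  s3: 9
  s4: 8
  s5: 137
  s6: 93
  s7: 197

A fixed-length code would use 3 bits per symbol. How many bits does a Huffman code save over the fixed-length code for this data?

416

Fixed-length: 3 bits × 494 symbols = 1482 bits.
Huffman merges:
merge s4(8) and s3(9): 17
merge s1(14) and 17: 31
merge 31 and s2(36): 67
merge 67 and s6(93): 160
merge s5(137) and 160: 297
merge s7(197) and 297: 494
Huffman total = 17 + 31 + 67 + 160 + 297 + 494 = 1066 bits.
Saving = 1482 − 1066 = 416 bits.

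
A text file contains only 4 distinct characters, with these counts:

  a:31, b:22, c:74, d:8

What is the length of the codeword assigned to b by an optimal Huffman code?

Huffman merges, smallest pair first:
d(8) + b(22) → 30
30 + a(31) → 61
61 + c(74) → 135
b sits 3 levels below the root, so its codeword is 3 bits.

3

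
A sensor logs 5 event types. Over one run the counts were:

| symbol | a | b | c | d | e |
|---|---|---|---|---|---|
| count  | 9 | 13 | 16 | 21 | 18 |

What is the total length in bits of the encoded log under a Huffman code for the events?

Greedily combine the two least-frequent nodes:
combine a(9), b(13) → 22
combine c(16), e(18) → 34
combine d(21), 22 → 43
combine 34, 43 → 77
Total encoded bits = sum of merged weights = 22 + 34 + 43 + 77 = 176.

176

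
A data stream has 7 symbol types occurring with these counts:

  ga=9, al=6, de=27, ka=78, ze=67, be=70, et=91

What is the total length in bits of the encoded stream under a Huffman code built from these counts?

862

Build the Huffman tree bottom-up:
combine al(6), ga(9) → 15
combine 15, de(27) → 42
combine 42, ze(67) → 109
combine be(70), ka(78) → 148
combine et(91), 109 → 200
combine 148, 200 → 348
Total encoded bits = sum of merged weights = 15 + 42 + 109 + 148 + 200 + 348 = 862.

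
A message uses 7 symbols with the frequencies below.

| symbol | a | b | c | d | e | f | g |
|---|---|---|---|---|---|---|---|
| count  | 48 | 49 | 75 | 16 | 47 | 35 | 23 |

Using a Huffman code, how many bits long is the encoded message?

Build the Huffman tree bottom-up:
d(16) + g(23) → 39
f(35) + 39 → 74
e(47) + a(48) → 95
b(49) + 74 → 123
c(75) + 95 → 170
123 + 170 → 293
Each symbol's bit-cost is frequency × depth; summing gives 794 bits (equivalently 39 + 74 + 95 + 123 + 170 + 293).

794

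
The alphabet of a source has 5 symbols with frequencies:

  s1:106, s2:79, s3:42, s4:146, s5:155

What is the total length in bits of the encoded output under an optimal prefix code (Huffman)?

Greedily combine the two least-frequent nodes:
s3(42) + s2(79) → 121
s1(106) + 121 → 227
s4(146) + s5(155) → 301
227 + 301 → 528
Each symbol's bit-cost is frequency × depth; summing gives 1177 bits (equivalently 121 + 227 + 301 + 528).

1177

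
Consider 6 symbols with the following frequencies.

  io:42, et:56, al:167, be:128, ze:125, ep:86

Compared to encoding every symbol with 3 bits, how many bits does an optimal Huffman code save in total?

322

Fixed-length: 3 bits × 604 symbols = 1812 bits.
Huffman merges:
merge io(42) and et(56): 98
merge ep(86) and 98: 184
merge ze(125) and be(128): 253
merge al(167) and 184: 351
merge 253 and 351: 604
Huffman total = 98 + 184 + 253 + 351 + 604 = 1490 bits.
Saving = 1812 − 1490 = 322 bits.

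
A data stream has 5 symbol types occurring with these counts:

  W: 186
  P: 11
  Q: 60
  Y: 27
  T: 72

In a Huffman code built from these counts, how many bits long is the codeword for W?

Repeatedly merge the two smallest:
combine P(11), Y(27) → 38
combine 38, Q(60) → 98
combine T(72), 98 → 170
combine 170, W(186) → 356
W sits one level below the root: a 1-bit codeword.

1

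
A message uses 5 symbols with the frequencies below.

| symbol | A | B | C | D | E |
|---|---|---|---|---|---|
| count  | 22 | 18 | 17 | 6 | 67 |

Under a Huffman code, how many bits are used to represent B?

3

Repeatedly merge the two smallest:
combine D(6), C(17) → 23
combine B(18), A(22) → 40
combine 23, 40 → 63
combine 63, E(67) → 130
The subtree containing B is merged 3 times, so code length = 3.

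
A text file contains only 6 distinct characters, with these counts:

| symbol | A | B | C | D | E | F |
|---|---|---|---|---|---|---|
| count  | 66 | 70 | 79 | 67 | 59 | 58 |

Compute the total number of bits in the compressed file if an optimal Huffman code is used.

1048

Merge the two smallest weights repeatedly:
F(58) + E(59) → 117
A(66) + D(67) → 133
B(70) + C(79) → 149
117 + 133 → 250
149 + 250 → 399
Total encoded bits = sum of merged weights = 117 + 133 + 149 + 250 + 399 = 1048.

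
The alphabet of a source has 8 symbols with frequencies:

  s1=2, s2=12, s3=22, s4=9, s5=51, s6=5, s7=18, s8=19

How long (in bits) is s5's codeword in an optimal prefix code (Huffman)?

1

Huffman merges, smallest pair first:
combine s1(2), s6(5) → 7
combine 7, s4(9) → 16
combine s2(12), 16 → 28
combine s7(18), s8(19) → 37
combine s3(22), 28 → 50
combine 37, 50 → 87
combine s5(51), 87 → 138
s5 sits one level below the root: a 1-bit codeword.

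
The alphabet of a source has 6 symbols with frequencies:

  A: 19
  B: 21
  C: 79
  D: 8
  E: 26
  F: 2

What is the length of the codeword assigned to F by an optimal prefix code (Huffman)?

Build the tree from the bottom:
combine F(2), D(8) → 10
combine 10, A(19) → 29
combine B(21), E(26) → 47
combine 29, 47 → 76
combine 76, C(79) → 155
F sits 4 levels below the root, so its codeword is 4 bits.

4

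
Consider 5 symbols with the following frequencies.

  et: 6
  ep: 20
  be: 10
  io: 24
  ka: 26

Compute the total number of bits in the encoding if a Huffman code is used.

Build the Huffman tree bottom-up:
et(6) + be(10) → 16
16 + ep(20) → 36
io(24) + ka(26) → 50
36 + 50 → 86
Each symbol's bit-cost is frequency × depth; summing gives 188 bits (equivalently 16 + 36 + 50 + 86).

188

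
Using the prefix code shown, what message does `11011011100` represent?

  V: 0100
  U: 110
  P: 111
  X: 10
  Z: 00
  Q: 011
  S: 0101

Read left to right; each codeword is recognised as soon as it completes (prefix code):
  110→U | 110→U | 111→P | 00→Z
Decoded message: UUPZ

UUPZ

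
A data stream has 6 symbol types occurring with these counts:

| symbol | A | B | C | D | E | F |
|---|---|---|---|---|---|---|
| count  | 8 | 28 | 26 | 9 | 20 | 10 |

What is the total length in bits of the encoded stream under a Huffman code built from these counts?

246

Build the Huffman tree bottom-up:
merge A(8) and D(9): 17
merge F(10) and 17: 27
merge E(20) and C(26): 46
merge 27 and B(28): 55
merge 46 and 55: 101
Each symbol's bit-cost is frequency × depth; summing gives 246 bits (equivalently 17 + 27 + 46 + 55 + 101).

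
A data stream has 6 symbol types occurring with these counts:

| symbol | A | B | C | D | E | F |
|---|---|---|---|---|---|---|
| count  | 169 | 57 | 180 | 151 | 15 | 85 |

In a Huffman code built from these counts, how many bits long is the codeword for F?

Huffman merges, smallest pair first:
E(15) + B(57) → 72
72 + F(85) → 157
D(151) + 157 → 308
A(169) + C(180) → 349
308 + 349 → 657
F sits 3 levels below the root, so its codeword is 3 bits.

3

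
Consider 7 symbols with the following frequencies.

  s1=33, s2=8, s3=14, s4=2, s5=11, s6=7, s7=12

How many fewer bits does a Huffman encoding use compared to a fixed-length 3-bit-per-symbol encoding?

Fixed-length: 3 bits × 87 symbols = 261 bits.
Huffman merges:
s4(2) + s6(7) → 9
s2(8) + 9 → 17
s5(11) + s7(12) → 23
s3(14) + 17 → 31
23 + 31 → 54
s1(33) + 54 → 87
Huffman total = 9 + 17 + 23 + 31 + 54 + 87 = 221 bits.
Saving = 261 − 221 = 40 bits.

40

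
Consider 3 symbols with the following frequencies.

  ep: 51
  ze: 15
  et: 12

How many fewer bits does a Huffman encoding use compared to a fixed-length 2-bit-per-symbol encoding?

Fixed-length: 2 bits × 78 symbols = 156 bits.
Huffman merges:
et(12) + ze(15) → 27
27 + ep(51) → 78
Huffman total = 27 + 78 = 105 bits.
Saving = 156 − 105 = 51 bits.

51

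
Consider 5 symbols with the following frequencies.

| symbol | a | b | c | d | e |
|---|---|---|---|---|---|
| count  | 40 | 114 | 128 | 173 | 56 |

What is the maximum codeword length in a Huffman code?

Merge the two lowest-weight nodes at each step:
a(40) + e(56) → 96
96 + b(114) → 210
c(128) + d(173) → 301
210 + 301 → 511
The first pair merged (a, e) ends up deepest, at depth 3.

3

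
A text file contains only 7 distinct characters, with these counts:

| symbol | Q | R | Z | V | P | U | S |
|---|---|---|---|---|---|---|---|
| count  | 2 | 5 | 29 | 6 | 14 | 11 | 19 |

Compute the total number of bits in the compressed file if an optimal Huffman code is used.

216

Build the Huffman tree bottom-up:
combine Q(2), R(5) → 7
combine V(6), 7 → 13
combine U(11), 13 → 24
combine P(14), S(19) → 33
combine 24, Z(29) → 53
combine 33, 53 → 86
The encoded length is the sum of every internal node's weight: 7 + 13 + 24 + 33 + 53 + 86 = 216 bits.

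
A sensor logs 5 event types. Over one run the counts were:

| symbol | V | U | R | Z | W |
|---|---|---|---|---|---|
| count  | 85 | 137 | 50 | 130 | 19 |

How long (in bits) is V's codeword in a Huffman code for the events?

2

Build the tree from the bottom:
W(19) + R(50) → 69
69 + V(85) → 154
Z(130) + U(137) → 267
154 + 267 → 421
V sits 2 levels below the root, so its codeword is 2 bits.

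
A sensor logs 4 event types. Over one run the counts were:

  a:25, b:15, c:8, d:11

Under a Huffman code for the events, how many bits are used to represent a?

Repeatedly merge the two smallest:
combine c(8), d(11) → 19
combine b(15), 19 → 34
combine a(25), 34 → 59
a is a child of the root — depth 1, so its codeword is a single bit.

1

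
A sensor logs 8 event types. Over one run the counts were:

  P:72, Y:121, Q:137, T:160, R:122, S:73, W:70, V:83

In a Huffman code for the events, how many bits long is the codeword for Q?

Repeatedly merge the two smallest:
combine W(70), P(72) → 142
combine S(73), V(83) → 156
combine Y(121), R(122) → 243
combine Q(137), 142 → 279
combine 156, T(160) → 316
combine 243, 279 → 522
combine 316, 522 → 838
The subtree containing Q is merged 3 times, so code length = 3.

3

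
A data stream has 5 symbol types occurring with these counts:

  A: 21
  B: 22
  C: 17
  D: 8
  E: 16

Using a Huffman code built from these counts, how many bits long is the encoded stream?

192

Build the Huffman tree bottom-up:
merge D(8) and E(16): 24
merge C(17) and A(21): 38
merge B(22) and 24: 46
merge 38 and 46: 84
The encoded length is the sum of every internal node's weight: 24 + 38 + 46 + 84 = 192 bits.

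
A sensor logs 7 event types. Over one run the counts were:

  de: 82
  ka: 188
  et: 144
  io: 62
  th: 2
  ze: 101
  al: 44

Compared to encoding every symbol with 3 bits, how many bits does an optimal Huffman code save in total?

286

Fixed-length: 3 bits × 623 symbols = 1869 bits.
Huffman merges:
th(2) + al(44) → 46
46 + io(62) → 108
de(82) + ze(101) → 183
108 + et(144) → 252
183 + ka(188) → 371
252 + 371 → 623
Huffman total = 46 + 108 + 183 + 252 + 371 + 623 = 1583 bits.
Saving = 1869 − 1583 = 286 bits.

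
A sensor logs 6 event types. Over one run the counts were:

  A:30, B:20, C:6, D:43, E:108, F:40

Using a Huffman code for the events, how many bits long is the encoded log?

551

Greedily combine the two least-frequent nodes:
C(6) + B(20) → 26
26 + A(30) → 56
F(40) + D(43) → 83
56 + 83 → 139
E(108) + 139 → 247
The encoded length is the sum of every internal node's weight: 26 + 56 + 83 + 139 + 247 = 551 bits.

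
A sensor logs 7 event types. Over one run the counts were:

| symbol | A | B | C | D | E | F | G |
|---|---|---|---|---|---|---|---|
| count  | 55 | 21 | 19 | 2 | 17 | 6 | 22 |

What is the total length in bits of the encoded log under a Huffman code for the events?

Merge the two smallest weights repeatedly:
merge D(2) and F(6): 8
merge 8 and E(17): 25
merge C(19) and B(21): 40
merge G(22) and 25: 47
merge 40 and 47: 87
merge A(55) and 87: 142
Each symbol's bit-cost is frequency × depth; summing gives 349 bits (equivalently 8 + 25 + 40 + 47 + 87 + 142).

349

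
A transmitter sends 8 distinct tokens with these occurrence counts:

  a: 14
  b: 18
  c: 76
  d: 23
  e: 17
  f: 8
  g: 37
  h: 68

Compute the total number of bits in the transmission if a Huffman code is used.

696

Build the Huffman tree bottom-up:
f(8) + a(14) → 22
e(17) + b(18) → 35
22 + d(23) → 45
35 + g(37) → 72
45 + h(68) → 113
72 + c(76) → 148
113 + 148 → 261
Each symbol's bit-cost is frequency × depth; summing gives 696 bits (equivalently 22 + 35 + 45 + 72 + 113 + 148 + 261).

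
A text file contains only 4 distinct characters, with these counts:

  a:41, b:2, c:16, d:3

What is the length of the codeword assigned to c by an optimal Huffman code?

Build the tree from the bottom:
merge b(2) and d(3): 5
merge 5 and c(16): 21
merge 21 and a(41): 62
c's leaf is at depth 2, giving a 2-bit codeword.

2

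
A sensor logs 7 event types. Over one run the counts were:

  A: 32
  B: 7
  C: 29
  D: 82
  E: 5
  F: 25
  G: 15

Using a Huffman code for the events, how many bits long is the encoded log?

Merge the two smallest weights repeatedly:
E(5) + B(7) → 12
12 + G(15) → 27
F(25) + 27 → 52
C(29) + A(32) → 61
52 + 61 → 113
D(82) + 113 → 195
The encoded length is the sum of every internal node's weight: 12 + 27 + 52 + 61 + 113 + 195 = 460 bits.

460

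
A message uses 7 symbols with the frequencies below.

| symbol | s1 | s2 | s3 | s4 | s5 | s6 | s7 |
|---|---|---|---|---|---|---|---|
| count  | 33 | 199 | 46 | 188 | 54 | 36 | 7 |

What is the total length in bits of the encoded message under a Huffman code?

Merge the two smallest weights repeatedly:
s7(7) + s1(33) → 40
s6(36) + 40 → 76
s3(46) + s5(54) → 100
76 + 100 → 176
176 + s4(188) → 364
s2(199) + 364 → 563
Total encoded bits = sum of merged weights = 40 + 76 + 100 + 176 + 364 + 563 = 1319.

1319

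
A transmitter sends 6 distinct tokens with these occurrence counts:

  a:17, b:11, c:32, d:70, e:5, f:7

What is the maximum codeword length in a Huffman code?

5

Merge the two lowest-weight nodes at each step:
combine e(5), f(7) → 12
combine b(11), 12 → 23
combine a(17), 23 → 40
combine c(32), 40 → 72
combine d(70), 72 → 142
The first pair merged (e, f) ends up deepest, at depth 5.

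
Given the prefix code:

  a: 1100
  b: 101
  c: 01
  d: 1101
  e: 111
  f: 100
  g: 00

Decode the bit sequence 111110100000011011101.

edgggdd

Read left to right; each codeword is recognised as soon as it completes (prefix code):
  111→e | 1101→d | 00→g | 00→g | 00→g | 1101→d | 1101→d
Decoded message: edgggdd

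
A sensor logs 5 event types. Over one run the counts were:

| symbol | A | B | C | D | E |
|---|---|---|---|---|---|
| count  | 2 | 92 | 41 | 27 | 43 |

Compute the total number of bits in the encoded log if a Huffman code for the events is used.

417

Greedily combine the two least-frequent nodes:
A(2) + D(27) → 29
29 + C(41) → 70
E(43) + 70 → 113
B(92) + 113 → 205
The encoded length is the sum of every internal node's weight: 29 + 70 + 113 + 205 = 417 bits.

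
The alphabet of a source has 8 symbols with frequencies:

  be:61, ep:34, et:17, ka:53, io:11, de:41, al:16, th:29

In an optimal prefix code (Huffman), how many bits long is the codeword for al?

5

Huffman merges, smallest pair first:
io(11) + al(16) → 27
et(17) + 27 → 44
th(29) + ep(34) → 63
de(41) + 44 → 85
ka(53) + be(61) → 114
63 + 85 → 148
114 + 148 → 262
The subtree containing al is merged 5 times, so code length = 5.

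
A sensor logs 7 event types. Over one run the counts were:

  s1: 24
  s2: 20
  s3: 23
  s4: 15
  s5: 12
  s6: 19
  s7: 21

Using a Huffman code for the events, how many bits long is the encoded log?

Merge the two smallest weights repeatedly:
combine s5(12), s4(15) → 27
combine s6(19), s2(20) → 39
combine s7(21), s3(23) → 44
combine s1(24), 27 → 51
combine 39, 44 → 83
combine 51, 83 → 134
The encoded length is the sum of every internal node's weight: 27 + 39 + 44 + 51 + 83 + 134 = 378 bits.

378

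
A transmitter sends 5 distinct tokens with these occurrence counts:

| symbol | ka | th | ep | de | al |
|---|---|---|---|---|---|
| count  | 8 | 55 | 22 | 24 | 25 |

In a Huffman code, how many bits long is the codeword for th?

Repeatedly merge the two smallest:
combine ka(8), ep(22) → 30
combine de(24), al(25) → 49
combine 30, 49 → 79
combine th(55), 79 → 134
th is merged only at the final step, so code length = 1.

1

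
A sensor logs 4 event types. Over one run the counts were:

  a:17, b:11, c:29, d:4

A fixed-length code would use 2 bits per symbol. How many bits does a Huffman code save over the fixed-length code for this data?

14

Fixed-length: 2 bits × 61 symbols = 122 bits.
Huffman merges:
d(4) + b(11) → 15
15 + a(17) → 32
c(29) + 32 → 61
Huffman total = 15 + 32 + 61 = 108 bits.
Saving = 122 − 108 = 14 bits.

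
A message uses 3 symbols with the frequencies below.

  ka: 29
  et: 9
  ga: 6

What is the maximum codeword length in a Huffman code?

Merge the two lowest-weight nodes at each step:
ga(6) + et(9) → 15
15 + ka(29) → 44
Maximum depth reached is 2.

2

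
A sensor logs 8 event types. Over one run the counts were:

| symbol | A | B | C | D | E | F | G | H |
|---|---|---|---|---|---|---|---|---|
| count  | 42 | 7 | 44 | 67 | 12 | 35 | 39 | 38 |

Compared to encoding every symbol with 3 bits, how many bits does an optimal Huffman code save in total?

Fixed-length: 3 bits × 284 symbols = 852 bits.
Huffman merges:
combine B(7), E(12) → 19
combine 19, F(35) → 54
combine H(38), G(39) → 77
combine A(42), C(44) → 86
combine 54, D(67) → 121
combine 77, 86 → 163
combine 121, 163 → 284
Huffman total = 19 + 54 + 77 + 86 + 121 + 163 + 284 = 804 bits.
Saving = 852 − 804 = 48 bits.

48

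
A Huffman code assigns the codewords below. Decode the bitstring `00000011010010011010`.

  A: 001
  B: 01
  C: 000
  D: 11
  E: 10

Read left to right; each codeword is recognised as soon as it completes (prefix code):
  000→C | 000→C | 11→D | 01→B | 001→A | 001→A | 10→E | 10→E
Decoded message: CCDBAAEE

CCDBAAEE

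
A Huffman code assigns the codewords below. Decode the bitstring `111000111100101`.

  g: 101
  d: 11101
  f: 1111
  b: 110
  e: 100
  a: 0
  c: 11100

cafaag

Read left to right; each codeword is recognised as soon as it completes (prefix code):
  11100→c | 0→a | 1111→f | 0→a | 0→a | 101→g
Decoded message: cafaag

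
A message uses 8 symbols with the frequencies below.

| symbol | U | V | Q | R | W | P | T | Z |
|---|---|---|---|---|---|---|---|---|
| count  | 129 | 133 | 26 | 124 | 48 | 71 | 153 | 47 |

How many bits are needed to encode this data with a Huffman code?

2099

Merge the two smallest weights repeatedly:
merge Q(26) and Z(47): 73
merge W(48) and P(71): 119
merge 73 and 119: 192
merge R(124) and U(129): 253
merge V(133) and T(153): 286
merge 192 and 253: 445
merge 286 and 445: 731
The encoded length is the sum of every internal node's weight: 73 + 119 + 192 + 253 + 286 + 445 + 731 = 2099 bits.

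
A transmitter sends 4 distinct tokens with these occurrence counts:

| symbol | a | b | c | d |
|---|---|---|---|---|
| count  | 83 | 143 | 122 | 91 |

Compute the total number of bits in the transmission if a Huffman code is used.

Build the Huffman tree bottom-up:
combine a(83), d(91) → 174
combine c(122), b(143) → 265
combine 174, 265 → 439
Each symbol's bit-cost is frequency × depth; summing gives 878 bits (equivalently 174 + 265 + 439).

878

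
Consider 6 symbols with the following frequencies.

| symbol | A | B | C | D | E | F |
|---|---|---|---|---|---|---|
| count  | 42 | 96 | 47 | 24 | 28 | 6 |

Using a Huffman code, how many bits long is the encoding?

567

Build the Huffman tree bottom-up:
F(6) + D(24) → 30
E(28) + 30 → 58
A(42) + C(47) → 89
58 + 89 → 147
B(96) + 147 → 243
Total encoded bits = sum of merged weights = 30 + 58 + 89 + 147 + 243 = 567.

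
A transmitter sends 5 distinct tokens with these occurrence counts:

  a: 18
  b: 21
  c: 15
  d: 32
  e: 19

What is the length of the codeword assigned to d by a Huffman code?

2

Repeatedly merge the two smallest:
combine c(15), a(18) → 33
combine e(19), b(21) → 40
combine d(32), 33 → 65
combine 40, 65 → 105
The subtree containing d is merged 2 times, so code length = 2.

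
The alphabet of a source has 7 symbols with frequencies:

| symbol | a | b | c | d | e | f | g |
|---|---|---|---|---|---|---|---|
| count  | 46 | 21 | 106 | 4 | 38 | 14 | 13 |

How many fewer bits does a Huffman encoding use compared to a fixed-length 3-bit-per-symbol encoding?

Fixed-length: 3 bits × 242 symbols = 726 bits.
Huffman merges:
merge d(4) and g(13): 17
merge f(14) and 17: 31
merge b(21) and 31: 52
merge e(38) and a(46): 84
merge 52 and 84: 136
merge c(106) and 136: 242
Huffman total = 17 + 31 + 52 + 84 + 136 + 242 = 562 bits.
Saving = 726 − 562 = 164 bits.

164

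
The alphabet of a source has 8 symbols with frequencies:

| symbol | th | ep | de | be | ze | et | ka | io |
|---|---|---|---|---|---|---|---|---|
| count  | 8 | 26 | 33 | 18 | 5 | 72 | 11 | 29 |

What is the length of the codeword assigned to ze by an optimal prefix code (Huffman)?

Build the tree from the bottom:
combine ze(5), th(8) → 13
combine ka(11), 13 → 24
combine be(18), 24 → 42
combine ep(26), io(29) → 55
combine de(33), 42 → 75
combine 55, et(72) → 127
combine 75, 127 → 202
The subtree containing ze is merged 5 times, so code length = 5.

5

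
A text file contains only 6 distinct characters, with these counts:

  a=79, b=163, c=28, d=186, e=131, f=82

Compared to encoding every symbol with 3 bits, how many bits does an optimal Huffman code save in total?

373

Fixed-length: 3 bits × 669 symbols = 2007 bits.
Huffman merges:
combine c(28), a(79) → 107
combine f(82), 107 → 189
combine e(131), b(163) → 294
combine d(186), 189 → 375
combine 294, 375 → 669
Huffman total = 107 + 189 + 294 + 375 + 669 = 1634 bits.
Saving = 2007 − 1634 = 373 bits.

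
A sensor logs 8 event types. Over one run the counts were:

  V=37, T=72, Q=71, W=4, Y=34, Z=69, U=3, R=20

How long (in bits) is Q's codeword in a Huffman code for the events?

Repeatedly merge the two smallest:
merge U(3) and W(4): 7
merge 7 and R(20): 27
merge 27 and Y(34): 61
merge V(37) and 61: 98
merge Z(69) and Q(71): 140
merge T(72) and 98: 170
merge 140 and 170: 310
Q's leaf is at depth 2, giving a 2-bit codeword.

2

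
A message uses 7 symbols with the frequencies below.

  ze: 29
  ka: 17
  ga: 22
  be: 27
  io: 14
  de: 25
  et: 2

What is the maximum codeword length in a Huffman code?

4

Merge the two lowest-weight nodes at each step:
et(2) + io(14) → 16
16 + ka(17) → 33
ga(22) + de(25) → 47
be(27) + ze(29) → 56
33 + 47 → 80
56 + 80 → 136
The first pair merged (et, io) ends up deepest, at depth 4.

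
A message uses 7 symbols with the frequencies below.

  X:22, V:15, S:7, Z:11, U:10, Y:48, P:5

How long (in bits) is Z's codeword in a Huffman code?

Build the tree from the bottom:
P(5) + S(7) → 12
U(10) + Z(11) → 21
12 + V(15) → 27
21 + X(22) → 43
27 + 43 → 70
Y(48) + 70 → 118
Z sits 4 levels below the root, so its codeword is 4 bits.

4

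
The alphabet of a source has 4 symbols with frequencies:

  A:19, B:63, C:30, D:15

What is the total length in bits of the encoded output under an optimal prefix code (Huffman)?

225

Greedily combine the two least-frequent nodes:
D(15) + A(19) → 34
C(30) + 34 → 64
B(63) + 64 → 127
Each symbol's bit-cost is frequency × depth; summing gives 225 bits (equivalently 34 + 64 + 127).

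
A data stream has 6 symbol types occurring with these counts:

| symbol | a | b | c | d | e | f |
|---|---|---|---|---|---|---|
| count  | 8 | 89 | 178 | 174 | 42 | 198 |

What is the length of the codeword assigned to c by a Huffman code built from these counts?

2

Repeatedly merge the two smallest:
a(8) + e(42) → 50
50 + b(89) → 139
139 + d(174) → 313
c(178) + f(198) → 376
313 + 376 → 689
c's leaf is at depth 2, giving a 2-bit codeword.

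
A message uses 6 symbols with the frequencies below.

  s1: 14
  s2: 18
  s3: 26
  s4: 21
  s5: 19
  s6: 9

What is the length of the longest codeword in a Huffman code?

Merge the two lowest-weight nodes at each step:
s6(9) + s1(14) → 23
s2(18) + s5(19) → 37
s4(21) + 23 → 44
s3(26) + 37 → 63
44 + 63 → 107
The rarest symbols sit at the bottom; the longest codeword is 3 bits.

3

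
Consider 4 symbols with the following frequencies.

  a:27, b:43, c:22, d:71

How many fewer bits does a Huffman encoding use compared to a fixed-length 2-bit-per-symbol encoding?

Fixed-length: 2 bits × 163 symbols = 326 bits.
Huffman merges:
c(22) + a(27) → 49
b(43) + 49 → 92
d(71) + 92 → 163
Huffman total = 49 + 92 + 163 = 304 bits.
Saving = 326 − 304 = 22 bits.

22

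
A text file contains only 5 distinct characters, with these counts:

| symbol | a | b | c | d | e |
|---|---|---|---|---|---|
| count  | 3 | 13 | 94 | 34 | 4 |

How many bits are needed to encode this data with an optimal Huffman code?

Greedily combine the two least-frequent nodes:
combine a(3), e(4) → 7
combine 7, b(13) → 20
combine 20, d(34) → 54
combine 54, c(94) → 148
The encoded length is the sum of every internal node's weight: 7 + 20 + 54 + 148 = 229 bits.

229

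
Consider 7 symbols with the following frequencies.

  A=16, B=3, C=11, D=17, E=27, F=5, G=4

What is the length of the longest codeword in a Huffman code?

5

Merge the two lowest-weight nodes at each step:
merge B(3) and G(4): 7
merge F(5) and 7: 12
merge C(11) and 12: 23
merge A(16) and D(17): 33
merge 23 and E(27): 50
merge 33 and 50: 83
Maximum depth reached is 5.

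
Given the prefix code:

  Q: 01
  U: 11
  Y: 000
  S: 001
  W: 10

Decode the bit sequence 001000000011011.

Read left to right; each codeword is recognised as soon as it completes (prefix code):
  001→S | 000→Y | 000→Y | 01→Q | 10→W | 11→U
Decoded message: SYYQWU

SYYQWU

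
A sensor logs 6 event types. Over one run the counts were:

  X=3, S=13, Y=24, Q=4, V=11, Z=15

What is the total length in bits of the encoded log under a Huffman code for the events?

Merge the two smallest weights repeatedly:
X(3) + Q(4) → 7
7 + V(11) → 18
S(13) + Z(15) → 28
18 + Y(24) → 42
28 + 42 → 70
Total encoded bits = sum of merged weights = 7 + 18 + 28 + 42 + 70 = 165.

165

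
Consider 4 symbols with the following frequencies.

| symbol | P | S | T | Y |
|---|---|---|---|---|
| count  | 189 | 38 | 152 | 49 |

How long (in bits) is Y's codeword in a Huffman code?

3

Build the tree from the bottom:
S(38) + Y(49) → 87
87 + T(152) → 239
P(189) + 239 → 428
The subtree containing Y is merged 3 times, so code length = 3.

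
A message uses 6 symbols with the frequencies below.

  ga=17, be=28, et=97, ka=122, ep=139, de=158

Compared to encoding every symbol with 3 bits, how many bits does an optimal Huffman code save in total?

374

Fixed-length: 3 bits × 561 symbols = 1683 bits.
Huffman merges:
merge ga(17) and be(28): 45
merge 45 and et(97): 142
merge ka(122) and ep(139): 261
merge 142 and de(158): 300
merge 261 and 300: 561
Huffman total = 45 + 142 + 261 + 300 + 561 = 1309 bits.
Saving = 1683 − 1309 = 374 bits.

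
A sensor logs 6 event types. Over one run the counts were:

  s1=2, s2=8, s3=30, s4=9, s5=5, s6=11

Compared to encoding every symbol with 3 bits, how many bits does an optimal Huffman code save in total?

Fixed-length: 3 bits × 65 symbols = 195 bits.
Huffman merges:
s1(2) + s5(5) → 7
7 + s2(8) → 15
s4(9) + s6(11) → 20
15 + 20 → 35
s3(30) + 35 → 65
Huffman total = 7 + 15 + 20 + 35 + 65 = 142 bits.
Saving = 195 − 142 = 53 bits.

53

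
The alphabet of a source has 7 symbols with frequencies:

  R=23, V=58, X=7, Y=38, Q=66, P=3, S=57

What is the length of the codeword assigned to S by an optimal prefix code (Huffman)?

2

Huffman merges, smallest pair first:
merge P(3) and X(7): 10
merge 10 and R(23): 33
merge 33 and Y(38): 71
merge S(57) and V(58): 115
merge Q(66) and 71: 137
merge 115 and 137: 252
S sits 2 levels below the root, so its codeword is 2 bits.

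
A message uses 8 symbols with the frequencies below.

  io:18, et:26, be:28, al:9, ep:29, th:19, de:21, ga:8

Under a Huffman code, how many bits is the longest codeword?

Merge the two lowest-weight nodes at each step:
merge ga(8) and al(9): 17
merge 17 and io(18): 35
merge th(19) and de(21): 40
merge et(26) and be(28): 54
merge ep(29) and 35: 64
merge 40 and 54: 94
merge 64 and 94: 158
Maximum depth reached is 4.

4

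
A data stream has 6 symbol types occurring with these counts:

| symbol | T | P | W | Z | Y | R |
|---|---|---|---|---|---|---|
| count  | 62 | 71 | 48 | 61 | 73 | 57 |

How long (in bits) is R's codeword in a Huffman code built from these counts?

3

Repeatedly merge the two smallest:
combine W(48), R(57) → 105
combine Z(61), T(62) → 123
combine P(71), Y(73) → 144
combine 105, 123 → 228
combine 144, 228 → 372
R sits 3 levels below the root, so its codeword is 3 bits.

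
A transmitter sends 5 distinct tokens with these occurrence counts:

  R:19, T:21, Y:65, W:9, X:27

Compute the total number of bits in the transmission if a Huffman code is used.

Merge the two smallest weights repeatedly:
merge W(9) and R(19): 28
merge T(21) and X(27): 48
merge 28 and 48: 76
merge Y(65) and 76: 141
Total encoded bits = sum of merged weights = 28 + 48 + 76 + 141 = 293.

293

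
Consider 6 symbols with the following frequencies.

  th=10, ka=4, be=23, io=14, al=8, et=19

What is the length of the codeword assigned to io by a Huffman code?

2

Huffman merges, smallest pair first:
merge ka(4) and al(8): 12
merge th(10) and 12: 22
merge io(14) and et(19): 33
merge 22 and be(23): 45
merge 33 and 45: 78
io's leaf is at depth 2, giving a 2-bit codeword.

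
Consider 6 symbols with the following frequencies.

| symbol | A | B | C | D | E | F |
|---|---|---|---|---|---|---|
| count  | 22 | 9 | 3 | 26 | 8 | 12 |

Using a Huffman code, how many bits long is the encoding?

Merge the two smallest weights repeatedly:
merge C(3) and E(8): 11
merge B(9) and 11: 20
merge F(12) and 20: 32
merge A(22) and D(26): 48
merge 32 and 48: 80
Each symbol's bit-cost is frequency × depth; summing gives 191 bits (equivalently 11 + 20 + 32 + 48 + 80).

191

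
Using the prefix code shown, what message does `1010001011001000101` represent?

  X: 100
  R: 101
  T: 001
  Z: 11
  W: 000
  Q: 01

Read left to right; each codeword is recognised as soon as it completes (prefix code):
  101→R | 000→W | 101→R | 100→X | 100→X | 01→Q | 01→Q
Decoded message: RWRXXQQ

RWRXXQQ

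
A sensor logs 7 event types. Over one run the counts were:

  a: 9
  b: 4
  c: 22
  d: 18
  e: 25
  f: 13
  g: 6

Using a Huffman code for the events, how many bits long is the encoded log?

254

Build the Huffman tree bottom-up:
combine b(4), g(6) → 10
combine a(9), 10 → 19
combine f(13), d(18) → 31
combine 19, c(22) → 41
combine e(25), 31 → 56
combine 41, 56 → 97
Total encoded bits = sum of merged weights = 10 + 19 + 31 + 41 + 56 + 97 = 254.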